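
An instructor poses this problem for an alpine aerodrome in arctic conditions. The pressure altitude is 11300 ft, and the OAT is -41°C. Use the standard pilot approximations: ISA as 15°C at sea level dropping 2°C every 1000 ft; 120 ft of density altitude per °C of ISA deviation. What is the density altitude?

ISA temperature at 11300 ft = 15 − 2 × (11300/1000) = -7.6°C.
ISA deviation = -41 − (-7.6) = -33.4°C.
Density altitude = 11300 + 120 × (-33.4) = 11300 + (-4008) = 7292 ft.

7292 ft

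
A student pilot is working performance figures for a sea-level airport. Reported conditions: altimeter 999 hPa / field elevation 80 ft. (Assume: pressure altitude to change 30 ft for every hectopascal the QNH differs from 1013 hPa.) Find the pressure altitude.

500 ft

Pressure correction = (1013 − 999) × 30 = +420 ft.
Pressure altitude = 80 + (+420) = 500 ft.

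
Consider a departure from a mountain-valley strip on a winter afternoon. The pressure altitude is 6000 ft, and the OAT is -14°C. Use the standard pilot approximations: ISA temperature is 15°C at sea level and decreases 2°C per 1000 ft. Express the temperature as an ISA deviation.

ISA temperature at 6000 ft = 15 − 2 × (6000/1000) = 3°C.
Deviation = OAT − ISA = -14 − 3 = -17°C.

ISA-17°C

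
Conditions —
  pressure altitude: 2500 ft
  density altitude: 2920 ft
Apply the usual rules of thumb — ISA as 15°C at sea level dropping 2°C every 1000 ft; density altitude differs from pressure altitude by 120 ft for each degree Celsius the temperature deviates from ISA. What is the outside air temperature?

Density altitude − pressure altitude = 2920 − 2500 = +420 ft.
At 120 ft/°C that is an ISA deviation of 420/120 = +3.5°C.
ISA temperature at 2500 ft = 15 − 2 × (2500/1000) = 10°C.
OAT = ISA + deviation = 10 + (+3.5) = 13.5°C.

13.5°C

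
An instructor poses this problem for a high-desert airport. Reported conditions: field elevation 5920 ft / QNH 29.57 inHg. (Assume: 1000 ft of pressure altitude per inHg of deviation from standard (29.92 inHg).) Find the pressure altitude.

6270 ft

Pressure correction = (29.92 − 29.57) × 1000 = +350 ft.
Pressure altitude = 5920 + (+350) = 6270 ft.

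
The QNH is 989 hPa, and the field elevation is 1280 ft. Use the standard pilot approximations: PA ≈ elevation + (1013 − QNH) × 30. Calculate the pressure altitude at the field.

Pressure correction = (1013 − 989) × 30 = +720 ft.
Pressure altitude = 1280 + (+720) = 2000 ft.

2000 ft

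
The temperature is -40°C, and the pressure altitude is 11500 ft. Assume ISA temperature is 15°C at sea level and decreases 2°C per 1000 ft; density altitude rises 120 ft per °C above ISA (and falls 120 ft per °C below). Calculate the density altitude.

7660 ft

ISA temperature at 11500 ft = 15 − 2 × (11500/1000) = -8°C.
ISA deviation = -40 − (-8) = -32°C.
Density altitude = 11500 + 120 × (-32) = 11500 + (-3840) = 7660 ft.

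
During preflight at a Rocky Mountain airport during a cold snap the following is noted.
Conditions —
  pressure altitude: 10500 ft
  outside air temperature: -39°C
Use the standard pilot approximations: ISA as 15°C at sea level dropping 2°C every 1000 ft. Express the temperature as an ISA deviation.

ISA-33°C

ISA temperature at 10500 ft = 15 − 2 × (10500/1000) = -6°C.
Deviation = OAT − ISA = -39 − (-6) = -33°C.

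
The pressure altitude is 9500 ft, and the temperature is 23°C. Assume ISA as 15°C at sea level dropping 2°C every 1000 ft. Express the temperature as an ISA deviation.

ISA temperature at 9500 ft = 15 − 2 × (9500/1000) = -4°C.
Deviation = OAT − ISA = 23 − (-4) = +27°C.

ISA+27°C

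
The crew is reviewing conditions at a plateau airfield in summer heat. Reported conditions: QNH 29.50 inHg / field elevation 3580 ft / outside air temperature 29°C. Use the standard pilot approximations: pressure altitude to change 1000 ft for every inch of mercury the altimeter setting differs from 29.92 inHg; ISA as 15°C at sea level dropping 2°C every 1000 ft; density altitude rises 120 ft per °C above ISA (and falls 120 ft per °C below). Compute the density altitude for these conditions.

Pressure altitude = 3580 + (29.92 − 29.50) × 1000 = 3580 + (+420) = 4000 ft.
ISA temperature at 4000 ft = 15 − 2 × (4000/1000) = 7°C.
ISA deviation = 29 − 7 = +22°C.
Density altitude = 4000 + 120 × (22) = 6640 ft.

6640 ft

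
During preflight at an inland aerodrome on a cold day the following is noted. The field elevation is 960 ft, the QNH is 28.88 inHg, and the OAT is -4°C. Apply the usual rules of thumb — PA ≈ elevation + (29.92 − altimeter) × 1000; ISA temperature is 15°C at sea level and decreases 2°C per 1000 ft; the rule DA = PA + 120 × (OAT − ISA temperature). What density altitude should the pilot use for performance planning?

Pressure altitude = 960 + (29.92 − 28.88) × 1000 = 960 + (+1040) = 2000 ft.
ISA temperature at 2000 ft = 15 − 2 × (2000/1000) = 11°C.
ISA deviation = -4 − 11 = -15°C.
Density altitude = 2000 + 120 × (-15) = 200 ft.

200 ft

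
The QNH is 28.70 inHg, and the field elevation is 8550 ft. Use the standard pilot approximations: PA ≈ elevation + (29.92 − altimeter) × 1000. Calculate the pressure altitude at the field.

Pressure correction = (29.92 − 28.70) × 1000 = +1220 ft.
Pressure altitude = 8550 + (+1220) = 9770 ft.

9770 ft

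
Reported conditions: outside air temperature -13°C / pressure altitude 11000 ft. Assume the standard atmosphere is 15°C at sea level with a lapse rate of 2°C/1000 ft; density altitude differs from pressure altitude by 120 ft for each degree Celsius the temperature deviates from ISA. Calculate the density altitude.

10280 ft

ISA temperature at 11000 ft = 15 − 2 × (11000/1000) = -7°C.
ISA deviation = -13 − (-7) = -6°C.
Density altitude = 11000 + 120 × (-6) = 11000 + (-720) = 10280 ft.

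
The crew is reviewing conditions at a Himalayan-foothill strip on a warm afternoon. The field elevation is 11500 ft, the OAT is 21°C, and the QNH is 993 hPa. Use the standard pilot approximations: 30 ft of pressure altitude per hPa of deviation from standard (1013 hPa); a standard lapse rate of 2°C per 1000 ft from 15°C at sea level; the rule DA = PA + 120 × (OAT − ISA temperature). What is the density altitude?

Pressure altitude = 11500 + (1013 − 993) × 30 = 11500 + (+600) = 12100 ft.
ISA temperature at 12100 ft = 15 − 2 × (12100/1000) = -9.2°C.
ISA deviation = 21 − (-9.2) = +30.2°C.
Density altitude = 12100 + 120 × (30.2) = 15724 ft.

15724 ft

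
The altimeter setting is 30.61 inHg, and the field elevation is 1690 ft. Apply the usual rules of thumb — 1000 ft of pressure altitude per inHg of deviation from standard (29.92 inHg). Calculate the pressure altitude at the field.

1000 ft

Pressure correction = (29.92 − 30.61) × 1000 = -690 ft.
Pressure altitude = 1690 + (-690) = 1000 ft.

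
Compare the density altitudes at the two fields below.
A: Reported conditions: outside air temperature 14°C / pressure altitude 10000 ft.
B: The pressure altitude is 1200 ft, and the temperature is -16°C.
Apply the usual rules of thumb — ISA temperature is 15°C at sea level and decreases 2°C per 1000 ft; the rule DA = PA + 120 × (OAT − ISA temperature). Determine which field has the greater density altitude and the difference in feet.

A: ISA temp = -5°C, deviation +19°C, DA = 10000 + 120 × 19 = 12280 ft.
B: ISA temp = 12.6°C, deviation -28.6°C, DA = 1200 + 120 × (-28.6) = -2232 ft.
A is higher by 12280 − (-2232) = 14512 ft.

A by 14512 ft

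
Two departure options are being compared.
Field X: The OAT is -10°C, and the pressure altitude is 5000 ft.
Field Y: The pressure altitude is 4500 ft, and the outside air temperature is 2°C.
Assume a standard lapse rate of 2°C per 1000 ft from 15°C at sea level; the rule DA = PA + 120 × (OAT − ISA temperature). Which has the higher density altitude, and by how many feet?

Field Y by 820 ft

Field X: ISA temp = 5°C, deviation -15°C, DA = 5000 + 120 × (-15) = 3200 ft.
Field Y: ISA temp = 6°C, deviation -4°C, DA = 4500 + 120 × (-4) = 4020 ft.
Field Y is higher by 4020 − 3200 = 820 ft.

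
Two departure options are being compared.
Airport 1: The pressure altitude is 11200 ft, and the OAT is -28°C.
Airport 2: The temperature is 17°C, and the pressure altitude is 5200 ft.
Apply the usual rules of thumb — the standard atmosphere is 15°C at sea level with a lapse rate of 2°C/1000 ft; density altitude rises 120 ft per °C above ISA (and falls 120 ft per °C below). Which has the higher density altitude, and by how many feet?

Airport 1 by 2040 ft

Airport 1: ISA temp = -7.4°C, deviation -20.6°C, DA = 11200 + 120 × (-20.6) = 8728 ft.
Airport 2: ISA temp = 4.6°C, deviation +12.4°C, DA = 5200 + 120 × 12.4 = 6688 ft.
Airport 1 is higher by 8728 − 6688 = 2040 ft.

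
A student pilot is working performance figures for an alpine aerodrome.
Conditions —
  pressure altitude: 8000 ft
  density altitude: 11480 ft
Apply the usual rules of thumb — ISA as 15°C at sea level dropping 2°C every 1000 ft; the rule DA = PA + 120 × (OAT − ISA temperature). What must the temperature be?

28°C

Density altitude − pressure altitude = 11480 − 8000 = +3480 ft.
At 120 ft/°C that is an ISA deviation of 3480/120 = +29°C.
ISA temperature at 8000 ft = 15 − 2 × (8000/1000) = -1°C.
OAT = ISA + deviation = -1 + (+29) = 28°C.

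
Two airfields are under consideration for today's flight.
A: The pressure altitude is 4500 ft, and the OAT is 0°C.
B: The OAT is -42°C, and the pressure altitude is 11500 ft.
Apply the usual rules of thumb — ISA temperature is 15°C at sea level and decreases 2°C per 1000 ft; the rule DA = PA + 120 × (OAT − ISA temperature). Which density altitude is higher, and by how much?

A: ISA temp = 6°C, deviation -6°C, DA = 4500 + 120 × (-6) = 3780 ft.
B: ISA temp = -8°C, deviation -34°C, DA = 11500 + 120 × (-34) = 7420 ft.
B is higher by 7420 − 3780 = 3640 ft.

B by 3640 ft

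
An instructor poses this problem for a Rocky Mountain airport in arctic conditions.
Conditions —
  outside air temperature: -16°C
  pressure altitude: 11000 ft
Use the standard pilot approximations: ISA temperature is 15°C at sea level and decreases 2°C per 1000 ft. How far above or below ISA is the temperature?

ISA temperature at 11000 ft = 15 − 2 × (11000/1000) = -7°C.
Deviation = OAT − ISA = -16 − (-7) = -9°C.

ISA-9°C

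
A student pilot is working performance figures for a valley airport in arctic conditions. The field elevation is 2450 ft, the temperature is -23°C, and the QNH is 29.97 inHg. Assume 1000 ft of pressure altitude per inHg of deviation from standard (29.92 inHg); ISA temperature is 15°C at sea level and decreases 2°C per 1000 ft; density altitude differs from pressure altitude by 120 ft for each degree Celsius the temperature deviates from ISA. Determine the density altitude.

-1584 ft

Pressure altitude = 2450 + (29.92 − 29.97) × 1000 = 2450 + (-50) = 2400 ft.
ISA temperature at 2400 ft = 15 − 2 × (2400/1000) = 10.2°C.
ISA deviation = -23 − 10.2 = -33.2°C.
Density altitude = 2400 + 120 × (-33.2) = -1584 ft.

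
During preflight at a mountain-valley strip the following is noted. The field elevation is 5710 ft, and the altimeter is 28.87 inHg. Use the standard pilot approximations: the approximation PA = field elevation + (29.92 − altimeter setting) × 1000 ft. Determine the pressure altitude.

6760 ft

Pressure correction = (29.92 − 28.87) × 1000 = +1050 ft.
Pressure altitude = 5710 + (+1050) = 6760 ft.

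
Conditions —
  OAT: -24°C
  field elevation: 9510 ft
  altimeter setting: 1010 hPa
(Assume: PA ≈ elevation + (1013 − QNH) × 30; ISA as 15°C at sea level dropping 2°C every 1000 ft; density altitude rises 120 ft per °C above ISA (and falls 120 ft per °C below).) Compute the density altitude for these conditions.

Pressure altitude = 9510 + (1013 − 1010) × 30 = 9510 + (+90) = 9600 ft.
ISA temperature at 9600 ft = 15 − 2 × (9600/1000) = -4.2°C.
ISA deviation = -24 − (-4.2) = -19.8°C.
Density altitude = 9600 + 120 × (-19.8) = 7224 ft.

7224 ft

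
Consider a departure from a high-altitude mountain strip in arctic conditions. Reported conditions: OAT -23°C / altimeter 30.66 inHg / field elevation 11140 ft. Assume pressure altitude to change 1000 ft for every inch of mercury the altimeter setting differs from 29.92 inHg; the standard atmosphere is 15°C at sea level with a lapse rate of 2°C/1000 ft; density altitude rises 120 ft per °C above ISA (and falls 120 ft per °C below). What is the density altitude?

8336 ft

Pressure altitude = 11140 + (29.92 − 30.66) × 1000 = 11140 + (-740) = 10400 ft.
ISA temperature at 10400 ft = 15 − 2 × (10400/1000) = -5.8°C.
ISA deviation = -23 − (-5.8) = -17.2°C.
Density altitude = 10400 + 120 × (-17.2) = 8336 ft.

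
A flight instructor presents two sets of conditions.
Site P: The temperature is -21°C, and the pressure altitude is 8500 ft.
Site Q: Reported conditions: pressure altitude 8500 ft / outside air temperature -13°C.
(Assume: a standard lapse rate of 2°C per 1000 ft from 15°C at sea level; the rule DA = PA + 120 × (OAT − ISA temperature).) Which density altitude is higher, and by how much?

Site P: ISA temp = -2°C, deviation -19°C, DA = 8500 + 120 × (-19) = 6220 ft.
Site Q: ISA temp = -2°C, deviation -11°C, DA = 8500 + 120 × (-11) = 7180 ft.
Site Q is higher by 7180 − 6220 = 960 ft.

Site Q by 960 ft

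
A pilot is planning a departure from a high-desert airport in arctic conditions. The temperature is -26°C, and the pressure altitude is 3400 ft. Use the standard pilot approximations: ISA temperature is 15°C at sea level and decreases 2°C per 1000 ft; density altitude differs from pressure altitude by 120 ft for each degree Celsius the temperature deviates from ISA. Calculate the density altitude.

ISA temperature at 3400 ft = 15 − 2 × (3400/1000) = 8.2°C.
ISA deviation = -26 − 8.2 = -34.2°C.
Density altitude = 3400 + 120 × (-34.2) = 3400 + (-4104) = -704 ft.

-704 ft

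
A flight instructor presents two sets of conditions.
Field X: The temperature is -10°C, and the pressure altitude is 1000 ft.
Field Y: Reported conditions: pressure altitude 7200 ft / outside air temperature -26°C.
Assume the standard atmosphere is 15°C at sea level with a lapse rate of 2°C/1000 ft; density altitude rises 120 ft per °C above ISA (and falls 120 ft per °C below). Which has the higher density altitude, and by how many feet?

Field X: ISA temp = 13°C, deviation -23°C, DA = 1000 + 120 × (-23) = -1760 ft.
Field Y: ISA temp = 0.6°C, deviation -26.6°C, DA = 7200 + 120 × (-26.6) = 4008 ft.
Field Y is higher by 4008 − (-1760) = 5768 ft.

Field Y by 5768 ft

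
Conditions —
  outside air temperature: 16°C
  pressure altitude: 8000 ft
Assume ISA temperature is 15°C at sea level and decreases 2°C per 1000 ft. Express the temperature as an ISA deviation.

ISA temperature at 8000 ft = 15 − 2 × (8000/1000) = -1°C.
Deviation = OAT − ISA = 16 − (-1) = +17°C.

ISA+17°C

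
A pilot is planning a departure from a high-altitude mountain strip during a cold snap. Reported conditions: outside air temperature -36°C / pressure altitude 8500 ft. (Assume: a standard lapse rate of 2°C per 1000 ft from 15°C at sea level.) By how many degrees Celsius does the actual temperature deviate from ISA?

ISA temperature at 8500 ft = 15 − 2 × (8500/1000) = -2°C.
Deviation = OAT − ISA = -36 − (-2) = -34°C.

ISA-34°C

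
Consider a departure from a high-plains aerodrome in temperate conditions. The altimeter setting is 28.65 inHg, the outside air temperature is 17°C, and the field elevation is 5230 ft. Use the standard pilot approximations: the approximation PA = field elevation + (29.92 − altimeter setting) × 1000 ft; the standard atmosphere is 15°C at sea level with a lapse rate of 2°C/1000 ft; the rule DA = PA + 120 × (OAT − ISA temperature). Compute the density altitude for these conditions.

8300 ft

Pressure altitude = 5230 + (29.92 − 28.65) × 1000 = 5230 + (+1270) = 6500 ft.
ISA temperature at 6500 ft = 15 − 2 × (6500/1000) = 2°C.
ISA deviation = 17 − 2 = +15°C.
Density altitude = 6500 + 120 × (15) = 8300 ft.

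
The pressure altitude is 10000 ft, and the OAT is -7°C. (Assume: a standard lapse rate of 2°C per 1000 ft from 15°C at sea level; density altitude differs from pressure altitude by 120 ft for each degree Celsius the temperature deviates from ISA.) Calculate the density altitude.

9760 ft

ISA temperature at 10000 ft = 15 − 2 × (10000/1000) = -5°C.
ISA deviation = -7 − (-5) = -2°C.
Density altitude = 10000 + 120 × (-2) = 10000 + (-240) = 9760 ft.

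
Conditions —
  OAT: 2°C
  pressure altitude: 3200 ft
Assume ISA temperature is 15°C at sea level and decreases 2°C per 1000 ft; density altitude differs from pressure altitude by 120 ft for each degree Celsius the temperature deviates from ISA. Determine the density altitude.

ISA temperature at 3200 ft = 15 − 2 × (3200/1000) = 8.6°C.
ISA deviation = 2 − 8.6 = -6.6°C.
Density altitude = 3200 + 120 × (-6.6) = 3200 + (-792) = 2408 ft.

2408 ft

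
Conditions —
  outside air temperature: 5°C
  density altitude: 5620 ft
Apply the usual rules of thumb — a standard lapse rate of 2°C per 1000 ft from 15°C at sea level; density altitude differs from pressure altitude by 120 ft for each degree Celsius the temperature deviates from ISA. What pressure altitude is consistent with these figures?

DA = PA + 120 × (OAT − (15 − 2·PA/1000)) = PA + 120·OAT − 1800 + 0.24·PA = 1.24·PA + 120·OAT − 1800.
So 1.24·PA = 5620 − 120 × 5 + 1800 = 6820.
PA = 6820 / 1.24 = 5500 ft.

5500 ft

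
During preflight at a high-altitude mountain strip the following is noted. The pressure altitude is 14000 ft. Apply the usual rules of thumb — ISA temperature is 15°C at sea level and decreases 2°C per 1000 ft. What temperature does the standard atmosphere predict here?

ISA temperature = 15 − 2 × (14000/1000) = 15 − 28 = -13°C.

-13°C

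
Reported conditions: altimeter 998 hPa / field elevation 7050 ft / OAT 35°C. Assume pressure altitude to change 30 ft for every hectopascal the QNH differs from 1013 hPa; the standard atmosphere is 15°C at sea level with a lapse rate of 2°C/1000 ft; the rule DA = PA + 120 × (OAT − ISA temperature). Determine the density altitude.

11700 ft

Pressure altitude = 7050 + (1013 − 998) × 30 = 7050 + (+450) = 7500 ft.
ISA temperature at 7500 ft = 15 − 2 × (7500/1000) = 0°C.
ISA deviation = 35 − 0 = +35°C.
Density altitude = 7500 + 120 × (35) = 11700 ft.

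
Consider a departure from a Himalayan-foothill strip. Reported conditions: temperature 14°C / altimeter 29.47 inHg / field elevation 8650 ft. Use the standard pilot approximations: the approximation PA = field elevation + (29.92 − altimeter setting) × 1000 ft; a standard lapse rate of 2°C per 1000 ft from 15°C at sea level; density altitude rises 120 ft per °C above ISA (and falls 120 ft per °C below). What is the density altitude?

Pressure altitude = 8650 + (29.92 − 29.47) × 1000 = 8650 + (+450) = 9100 ft.
ISA temperature at 9100 ft = 15 − 2 × (9100/1000) = -3.2°C.
ISA deviation = 14 − (-3.2) = +17.2°C.
Density altitude = 9100 + 120 × (17.2) = 11164 ft.

11164 ft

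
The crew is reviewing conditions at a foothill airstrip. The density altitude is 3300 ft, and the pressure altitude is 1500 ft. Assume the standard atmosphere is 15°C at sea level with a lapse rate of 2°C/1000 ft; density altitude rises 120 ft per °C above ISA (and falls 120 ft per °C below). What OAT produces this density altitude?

Density altitude − pressure altitude = 3300 − 1500 = +1800 ft.
At 120 ft/°C that is an ISA deviation of 1800/120 = +15°C.
ISA temperature at 1500 ft = 15 − 2 × (1500/1000) = 12°C.
OAT = ISA + deviation = 12 + (+15) = 27°C.

27°C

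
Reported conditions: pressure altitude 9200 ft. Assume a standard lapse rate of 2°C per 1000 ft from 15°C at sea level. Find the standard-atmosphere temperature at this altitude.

-3.4°C

ISA temperature = 15 − 2 × (9200/1000) = 15 − 18.4 = -3.4°C.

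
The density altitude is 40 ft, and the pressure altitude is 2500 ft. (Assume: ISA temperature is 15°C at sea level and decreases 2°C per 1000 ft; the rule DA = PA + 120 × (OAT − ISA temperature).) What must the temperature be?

Density altitude − pressure altitude = 40 − 2500 = -2460 ft.
At 120 ft/°C that is an ISA deviation of -2460/120 = -20.5°C.
ISA temperature at 2500 ft = 15 − 2 × (2500/1000) = 10°C.
OAT = ISA + deviation = 10 + (-20.5) = -10.5°C.

-10.5°C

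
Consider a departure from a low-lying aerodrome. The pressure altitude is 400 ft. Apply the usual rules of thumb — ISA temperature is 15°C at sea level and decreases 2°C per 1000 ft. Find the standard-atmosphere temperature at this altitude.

ISA temperature = 15 − 2 × (400/1000) = 15 − 0.8 = 14.2°C.

14.2°C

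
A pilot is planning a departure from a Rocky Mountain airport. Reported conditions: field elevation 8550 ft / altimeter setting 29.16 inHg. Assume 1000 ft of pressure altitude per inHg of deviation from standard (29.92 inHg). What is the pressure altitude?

Pressure correction = (29.92 − 29.16) × 1000 = +760 ft.
Pressure altitude = 8550 + (+760) = 9310 ft.

9310 ft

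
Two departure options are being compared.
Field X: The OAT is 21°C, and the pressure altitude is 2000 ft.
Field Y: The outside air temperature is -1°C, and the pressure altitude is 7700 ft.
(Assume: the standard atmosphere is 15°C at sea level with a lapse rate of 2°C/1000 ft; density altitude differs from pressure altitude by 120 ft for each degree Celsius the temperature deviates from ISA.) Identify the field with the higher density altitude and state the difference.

Field X: ISA temp = 11°C, deviation +10°C, DA = 2000 + 120 × 10 = 3200 ft.
Field Y: ISA temp = -0.4°C, deviation -0.6°C, DA = 7700 + 120 × (-0.6) = 7628 ft.
Field Y is higher by 7628 − 3200 = 4428 ft.

Field Y by 4428 ft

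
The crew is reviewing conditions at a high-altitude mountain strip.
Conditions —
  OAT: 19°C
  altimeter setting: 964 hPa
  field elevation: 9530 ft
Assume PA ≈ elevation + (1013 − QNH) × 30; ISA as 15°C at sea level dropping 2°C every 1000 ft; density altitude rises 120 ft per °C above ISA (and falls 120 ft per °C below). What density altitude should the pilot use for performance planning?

14120 ft

Pressure altitude = 9530 + (1013 − 964) × 30 = 9530 + (+1470) = 11000 ft.
ISA temperature at 11000 ft = 15 − 2 × (11000/1000) = -7°C.
ISA deviation = 19 − (-7) = +26°C.
Density altitude = 11000 + 120 × (26) = 14120 ft.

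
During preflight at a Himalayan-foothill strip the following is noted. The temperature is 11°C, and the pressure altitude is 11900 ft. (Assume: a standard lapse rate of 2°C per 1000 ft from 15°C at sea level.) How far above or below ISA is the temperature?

ISA+19.8°C

ISA temperature at 11900 ft = 15 − 2 × (11900/1000) = -8.8°C.
Deviation = OAT − ISA = 11 − (-8.8) = +19.8°C.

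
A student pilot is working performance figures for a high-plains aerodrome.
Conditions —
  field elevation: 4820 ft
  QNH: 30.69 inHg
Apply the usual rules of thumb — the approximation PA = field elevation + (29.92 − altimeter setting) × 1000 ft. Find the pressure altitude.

4050 ft

Pressure correction = (29.92 − 30.69) × 1000 = -770 ft.
Pressure altitude = 4820 + (-770) = 4050 ft.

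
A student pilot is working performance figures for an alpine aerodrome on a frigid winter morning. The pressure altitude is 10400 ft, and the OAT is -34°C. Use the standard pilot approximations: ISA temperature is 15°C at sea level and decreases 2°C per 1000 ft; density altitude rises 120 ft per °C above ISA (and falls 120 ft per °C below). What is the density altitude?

ISA temperature at 10400 ft = 15 − 2 × (10400/1000) = -5.8°C.
ISA deviation = -34 − (-5.8) = -28.2°C.
Density altitude = 10400 + 120 × (-28.2) = 10400 + (-3384) = 7016 ft.

7016 ft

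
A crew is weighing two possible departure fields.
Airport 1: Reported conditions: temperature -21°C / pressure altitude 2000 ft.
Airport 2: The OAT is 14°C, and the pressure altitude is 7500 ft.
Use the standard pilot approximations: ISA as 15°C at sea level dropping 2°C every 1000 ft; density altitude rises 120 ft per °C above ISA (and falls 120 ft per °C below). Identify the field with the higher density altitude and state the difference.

Airport 1: ISA temp = 11°C, deviation -32°C, DA = 2000 + 120 × (-32) = -1840 ft.
Airport 2: ISA temp = 0°C, deviation +14°C, DA = 7500 + 120 × 14 = 9180 ft.
Airport 2 is higher by 9180 − (-1840) = 11020 ft.

Airport 2 by 11020 ft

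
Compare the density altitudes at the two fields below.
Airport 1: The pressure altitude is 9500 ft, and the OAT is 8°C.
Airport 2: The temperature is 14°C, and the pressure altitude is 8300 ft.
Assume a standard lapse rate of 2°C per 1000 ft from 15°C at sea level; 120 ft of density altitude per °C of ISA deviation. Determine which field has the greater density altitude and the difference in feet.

Airport 1: ISA temp = -4°C, deviation +12°C, DA = 9500 + 120 × 12 = 10940 ft.
Airport 2: ISA temp = -1.6°C, deviation +15.6°C, DA = 8300 + 120 × 15.6 = 10172 ft.
Airport 1 is higher by 10940 − 10172 = 768 ft.

Airport 1 by 768 ft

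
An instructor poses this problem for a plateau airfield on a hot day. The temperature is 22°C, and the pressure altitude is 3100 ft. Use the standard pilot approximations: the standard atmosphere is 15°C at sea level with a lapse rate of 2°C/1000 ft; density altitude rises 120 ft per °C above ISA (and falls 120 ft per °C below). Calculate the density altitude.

ISA temperature at 3100 ft = 15 − 2 × (3100/1000) = 8.8°C.
ISA deviation = 22 − 8.8 = +13.2°C.
Density altitude = 3100 + 120 × (13.2) = 3100 + (+1584) = 4684 ft.

4684 ft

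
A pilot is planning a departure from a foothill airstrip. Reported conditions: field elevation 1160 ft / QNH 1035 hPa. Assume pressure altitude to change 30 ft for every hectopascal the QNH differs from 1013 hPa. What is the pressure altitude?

500 ft

Pressure correction = (1013 − 1035) × 30 = -660 ft.
Pressure altitude = 1160 + (-660) = 500 ft.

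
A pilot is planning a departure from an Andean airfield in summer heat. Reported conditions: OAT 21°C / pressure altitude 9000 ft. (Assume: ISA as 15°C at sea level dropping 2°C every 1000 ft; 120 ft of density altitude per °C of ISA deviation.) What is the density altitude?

11880 ft

ISA temperature at 9000 ft = 15 − 2 × (9000/1000) = -3°C.
ISA deviation = 21 − (-3) = +24°C.
Density altitude = 9000 + 120 × (24) = 9000 + (+2880) = 11880 ft.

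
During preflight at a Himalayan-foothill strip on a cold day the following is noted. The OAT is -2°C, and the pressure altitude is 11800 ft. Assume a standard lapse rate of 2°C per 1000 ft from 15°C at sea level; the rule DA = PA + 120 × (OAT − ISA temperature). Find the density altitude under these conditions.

12592 ft

ISA temperature at 11800 ft = 15 − 2 × (11800/1000) = -8.6°C.
ISA deviation = -2 − (-8.6) = +6.6°C.
Density altitude = 11800 + 120 × (6.6) = 11800 + (+792) = 12592 ft.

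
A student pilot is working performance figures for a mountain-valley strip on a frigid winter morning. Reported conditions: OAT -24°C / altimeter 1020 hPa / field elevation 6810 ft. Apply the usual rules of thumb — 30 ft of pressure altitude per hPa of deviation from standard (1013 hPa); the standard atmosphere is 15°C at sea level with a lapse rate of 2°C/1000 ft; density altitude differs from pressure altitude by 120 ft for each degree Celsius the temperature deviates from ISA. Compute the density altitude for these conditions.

3504 ft

Pressure altitude = 6810 + (1013 − 1020) × 30 = 6810 + (-210) = 6600 ft.
ISA temperature at 6600 ft = 15 − 2 × (6600/1000) = 1.8°C.
ISA deviation = -24 − 1.8 = -25.8°C.
Density altitude = 6600 + 120 × (-25.8) = 3504 ft.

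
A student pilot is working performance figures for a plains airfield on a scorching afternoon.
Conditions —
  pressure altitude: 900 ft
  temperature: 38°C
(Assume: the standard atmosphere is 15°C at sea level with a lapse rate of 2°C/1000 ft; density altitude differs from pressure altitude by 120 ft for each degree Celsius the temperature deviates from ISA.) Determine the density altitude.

ISA temperature at 900 ft = 15 − 2 × (900/1000) = 13.2°C.
ISA deviation = 38 − 13.2 = +24.8°C.
Density altitude = 900 + 120 × (24.8) = 900 + (+2976) = 3876 ft.

3876 ft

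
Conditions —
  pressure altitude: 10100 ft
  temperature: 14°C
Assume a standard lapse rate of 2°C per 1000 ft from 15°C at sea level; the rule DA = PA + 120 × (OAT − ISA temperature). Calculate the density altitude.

ISA temperature at 10100 ft = 15 − 2 × (10100/1000) = -5.2°C.
ISA deviation = 14 − (-5.2) = +19.2°C.
Density altitude = 10100 + 120 × (19.2) = 10100 + (+2304) = 12404 ft.

12404 ft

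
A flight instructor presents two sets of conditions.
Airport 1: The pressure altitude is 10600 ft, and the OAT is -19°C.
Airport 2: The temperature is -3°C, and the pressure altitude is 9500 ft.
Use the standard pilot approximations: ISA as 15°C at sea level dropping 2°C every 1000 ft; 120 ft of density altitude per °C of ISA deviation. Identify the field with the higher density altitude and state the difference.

Airport 1: ISA temp = -6.2°C, deviation -12.8°C, DA = 10600 + 120 × (-12.8) = 9064 ft.
Airport 2: ISA temp = -4°C, deviation +1°C, DA = 9500 + 120 × 1 = 9620 ft.
Airport 2 is higher by 9620 − 9064 = 556 ft.

Airport 2 by 556 ft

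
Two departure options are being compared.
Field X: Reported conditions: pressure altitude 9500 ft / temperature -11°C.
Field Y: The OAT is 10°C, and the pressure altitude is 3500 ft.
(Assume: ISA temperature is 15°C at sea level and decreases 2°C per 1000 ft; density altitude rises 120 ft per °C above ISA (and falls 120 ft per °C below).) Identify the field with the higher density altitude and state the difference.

Field X: ISA temp = -4°C, deviation -7°C, DA = 9500 + 120 × (-7) = 8660 ft.
Field Y: ISA temp = 8°C, deviation +2°C, DA = 3500 + 120 × 2 = 3740 ft.
Field X is higher by 8660 − 3740 = 4920 ft.

Field X by 4920 ft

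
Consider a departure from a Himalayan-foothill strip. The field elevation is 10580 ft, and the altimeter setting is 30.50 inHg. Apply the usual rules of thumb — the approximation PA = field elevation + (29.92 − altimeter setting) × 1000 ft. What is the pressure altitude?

10000 ft

Pressure correction = (29.92 − 30.50) × 1000 = -580 ft.
Pressure altitude = 10580 + (-580) = 10000 ft.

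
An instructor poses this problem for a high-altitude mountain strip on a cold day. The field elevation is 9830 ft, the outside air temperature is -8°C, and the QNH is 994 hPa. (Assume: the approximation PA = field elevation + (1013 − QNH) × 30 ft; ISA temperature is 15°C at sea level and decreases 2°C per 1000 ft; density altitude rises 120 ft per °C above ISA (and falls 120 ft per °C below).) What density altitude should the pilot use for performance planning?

Pressure altitude = 9830 + (1013 − 994) × 30 = 9830 + (+570) = 10400 ft.
ISA temperature at 10400 ft = 15 − 2 × (10400/1000) = -5.8°C.
ISA deviation = -8 − (-5.8) = -2.2°C.
Density altitude = 10400 + 120 × (-2.2) = 10136 ft.

10136 ft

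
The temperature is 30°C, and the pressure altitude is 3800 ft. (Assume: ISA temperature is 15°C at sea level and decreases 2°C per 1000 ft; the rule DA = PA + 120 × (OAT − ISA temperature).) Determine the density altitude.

ISA temperature at 3800 ft = 15 − 2 × (3800/1000) = 7.4°C.
ISA deviation = 30 − 7.4 = +22.6°C.
Density altitude = 3800 + 120 × (22.6) = 3800 + (+2712) = 6512 ft.

6512 ft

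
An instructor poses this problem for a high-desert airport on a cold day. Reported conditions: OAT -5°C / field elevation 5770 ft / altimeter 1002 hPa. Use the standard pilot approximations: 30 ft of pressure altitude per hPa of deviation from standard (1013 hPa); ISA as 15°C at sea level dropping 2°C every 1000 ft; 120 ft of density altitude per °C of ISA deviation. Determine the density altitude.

Pressure altitude = 5770 + (1013 − 1002) × 30 = 5770 + (+330) = 6100 ft.
ISA temperature at 6100 ft = 15 − 2 × (6100/1000) = 2.8°C.
ISA deviation = -5 − 2.8 = -7.8°C.
Density altitude = 6100 + 120 × (-7.8) = 5164 ft.

5164 ft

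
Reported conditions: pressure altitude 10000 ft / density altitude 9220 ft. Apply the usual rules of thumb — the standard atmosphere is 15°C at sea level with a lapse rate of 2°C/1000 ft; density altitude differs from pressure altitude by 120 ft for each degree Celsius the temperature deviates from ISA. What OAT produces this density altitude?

-11.5°C

Density altitude − pressure altitude = 9220 − 10000 = -780 ft.
At 120 ft/°C that is an ISA deviation of -780/120 = -6.5°C.
ISA temperature at 10000 ft = 15 − 2 × (10000/1000) = -5°C.
OAT = ISA + deviation = -5 + (-6.5) = -11.5°C.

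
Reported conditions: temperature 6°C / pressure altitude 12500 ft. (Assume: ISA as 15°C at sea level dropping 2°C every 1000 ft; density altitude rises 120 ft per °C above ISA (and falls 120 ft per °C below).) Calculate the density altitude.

ISA temperature at 12500 ft = 15 − 2 × (12500/1000) = -10°C.
ISA deviation = 6 − (-10) = +16°C.
Density altitude = 12500 + 120 × (16) = 12500 + (+1920) = 14420 ft.

14420 ft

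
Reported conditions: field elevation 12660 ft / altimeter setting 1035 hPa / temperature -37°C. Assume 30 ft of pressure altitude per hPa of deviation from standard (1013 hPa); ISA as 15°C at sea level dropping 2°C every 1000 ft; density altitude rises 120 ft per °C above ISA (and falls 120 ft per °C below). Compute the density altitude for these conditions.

Pressure altitude = 12660 + (1013 − 1035) × 30 = 12660 + (-660) = 12000 ft.
ISA temperature at 12000 ft = 15 − 2 × (12000/1000) = -9°C.
ISA deviation = -37 − (-9) = -28°C.
Density altitude = 12000 + 120 × (-28) = 8640 ft.

8640 ft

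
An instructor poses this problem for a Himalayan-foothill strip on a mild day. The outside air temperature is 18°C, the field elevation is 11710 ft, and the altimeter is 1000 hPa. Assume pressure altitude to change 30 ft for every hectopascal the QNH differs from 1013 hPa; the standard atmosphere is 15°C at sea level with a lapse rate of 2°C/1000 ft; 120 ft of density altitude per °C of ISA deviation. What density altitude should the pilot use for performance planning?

15364 ft

Pressure altitude = 11710 + (1013 − 1000) × 30 = 11710 + (+390) = 12100 ft.
ISA temperature at 12100 ft = 15 − 2 × (12100/1000) = -9.2°C.
ISA deviation = 18 − (-9.2) = +27.2°C.
Density altitude = 12100 + 120 × (27.2) = 15364 ft.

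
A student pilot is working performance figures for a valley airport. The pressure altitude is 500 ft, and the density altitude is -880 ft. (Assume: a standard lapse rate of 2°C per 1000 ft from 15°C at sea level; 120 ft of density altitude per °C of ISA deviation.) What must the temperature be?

Density altitude − pressure altitude = -880 − 500 = -1380 ft.
At 120 ft/°C that is an ISA deviation of -1380/120 = -11.5°C.
ISA temperature at 500 ft = 15 − 2 × (500/1000) = 14°C.
OAT = ISA + deviation = 14 + (-11.5) = 2.5°C.

2.5°C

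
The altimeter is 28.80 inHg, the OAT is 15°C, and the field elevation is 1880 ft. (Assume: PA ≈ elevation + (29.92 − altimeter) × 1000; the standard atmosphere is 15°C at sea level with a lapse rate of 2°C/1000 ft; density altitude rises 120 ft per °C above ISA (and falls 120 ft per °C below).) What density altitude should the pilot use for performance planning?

Pressure altitude = 1880 + (29.92 − 28.80) × 1000 = 1880 + (+1120) = 3000 ft.
ISA temperature at 3000 ft = 15 − 2 × (3000/1000) = 9°C.
ISA deviation = 15 − 9 = +6°C.
Density altitude = 3000 + 120 × (6) = 3720 ft.

3720 ft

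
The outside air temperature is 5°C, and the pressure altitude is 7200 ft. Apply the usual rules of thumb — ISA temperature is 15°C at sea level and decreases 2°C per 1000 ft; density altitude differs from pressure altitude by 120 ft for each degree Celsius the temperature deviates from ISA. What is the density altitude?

ISA temperature at 7200 ft = 15 − 2 × (7200/1000) = 0.6°C.
ISA deviation = 5 − 0.6 = +4.4°C.
Density altitude = 7200 + 120 × (4.4) = 7200 + (+528) = 7728 ft.

7728 ft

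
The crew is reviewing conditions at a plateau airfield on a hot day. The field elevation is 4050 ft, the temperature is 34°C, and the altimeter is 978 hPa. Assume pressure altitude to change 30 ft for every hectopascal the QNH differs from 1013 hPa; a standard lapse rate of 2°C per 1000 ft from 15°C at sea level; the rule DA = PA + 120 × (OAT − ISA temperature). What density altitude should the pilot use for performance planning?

Pressure altitude = 4050 + (1013 − 978) × 30 = 4050 + (+1050) = 5100 ft.
ISA temperature at 5100 ft = 15 − 2 × (5100/1000) = 4.8°C.
ISA deviation = 34 − 4.8 = +29.2°C.
Density altitude = 5100 + 120 × (29.2) = 8604 ft.

8604 ft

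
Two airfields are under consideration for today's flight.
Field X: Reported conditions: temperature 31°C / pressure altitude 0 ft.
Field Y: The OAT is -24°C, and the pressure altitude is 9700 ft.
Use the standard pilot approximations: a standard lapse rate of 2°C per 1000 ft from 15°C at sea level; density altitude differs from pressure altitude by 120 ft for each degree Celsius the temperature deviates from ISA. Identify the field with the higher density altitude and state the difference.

Field Y by 5428 ft

Field X: ISA temp = 15°C, deviation +16°C, DA = 0 + 120 × 16 = 1920 ft.
Field Y: ISA temp = -4.4°C, deviation -19.6°C, DA = 9700 + 120 × (-19.6) = 7348 ft.
Field Y is higher by 7348 − 1920 = 5428 ft.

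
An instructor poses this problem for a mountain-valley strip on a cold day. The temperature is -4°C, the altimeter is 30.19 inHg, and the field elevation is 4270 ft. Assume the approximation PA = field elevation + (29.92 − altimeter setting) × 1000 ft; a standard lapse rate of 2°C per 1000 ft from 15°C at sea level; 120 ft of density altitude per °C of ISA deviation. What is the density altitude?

Pressure altitude = 4270 + (29.92 − 30.19) × 1000 = 4270 + (-270) = 4000 ft.
ISA temperature at 4000 ft = 15 − 2 × (4000/1000) = 7°C.
ISA deviation = -4 − 7 = -11°C.
Density altitude = 4000 + 120 × (-11) = 2680 ft.

2680 ft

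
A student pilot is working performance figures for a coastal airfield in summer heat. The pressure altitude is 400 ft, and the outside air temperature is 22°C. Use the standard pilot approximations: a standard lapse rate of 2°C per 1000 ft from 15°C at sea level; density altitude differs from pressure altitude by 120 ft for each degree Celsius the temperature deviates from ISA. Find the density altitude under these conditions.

1336 ft

ISA temperature at 400 ft = 15 − 2 × (400/1000) = 14.2°C.
ISA deviation = 22 − 14.2 = +7.8°C.
Density altitude = 400 + 120 × (7.8) = 400 + (+936) = 1336 ft.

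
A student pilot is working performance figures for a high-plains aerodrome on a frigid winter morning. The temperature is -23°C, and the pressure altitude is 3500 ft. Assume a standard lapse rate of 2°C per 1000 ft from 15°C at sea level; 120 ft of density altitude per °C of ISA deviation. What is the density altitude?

-220 ft

ISA temperature at 3500 ft = 15 − 2 × (3500/1000) = 8°C.
ISA deviation = -23 − 8 = -31°C.
Density altitude = 3500 + 120 × (-31) = 3500 + (-3720) = -220 ft.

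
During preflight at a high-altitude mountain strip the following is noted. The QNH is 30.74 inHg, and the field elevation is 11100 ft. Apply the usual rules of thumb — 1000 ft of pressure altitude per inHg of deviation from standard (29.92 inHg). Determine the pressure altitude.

Pressure correction = (29.92 − 30.74) × 1000 = -820 ft.
Pressure altitude = 11100 + (-820) = 10280 ft.

10280 ft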